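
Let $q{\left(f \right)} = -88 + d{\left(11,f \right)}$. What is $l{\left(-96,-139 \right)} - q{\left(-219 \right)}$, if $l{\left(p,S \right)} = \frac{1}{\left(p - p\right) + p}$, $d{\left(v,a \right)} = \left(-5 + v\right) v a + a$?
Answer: $\frac{1417055}{96} \approx 14761.0$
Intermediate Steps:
$d{\left(v,a \right)} = a + a v \left(-5 + v\right)$ ($d{\left(v,a \right)} = v \left(-5 + v\right) a + a = a v \left(-5 + v\right) + a = a + a v \left(-5 + v\right)$)
$q{\left(f \right)} = -88 + 67 f$ ($q{\left(f \right)} = -88 + f \left(1 + 11^{2} - 55\right) = -88 + f \left(1 + 121 - 55\right) = -88 + f 67 = -88 + 67 f$)
$l{\left(p,S \right)} = \frac{1}{p}$ ($l{\left(p,S \right)} = \frac{1}{0 + p} = \frac{1}{p}$)
$l{\left(-96,-139 \right)} - q{\left(-219 \right)} = \frac{1}{-96} - \left(-88 + 67 \left(-219\right)\right) = - \frac{1}{96} - \left(-88 - 14673\right) = - \frac{1}{96} - -14761 = - \frac{1}{96} + 14761 = \frac{1417055}{96}$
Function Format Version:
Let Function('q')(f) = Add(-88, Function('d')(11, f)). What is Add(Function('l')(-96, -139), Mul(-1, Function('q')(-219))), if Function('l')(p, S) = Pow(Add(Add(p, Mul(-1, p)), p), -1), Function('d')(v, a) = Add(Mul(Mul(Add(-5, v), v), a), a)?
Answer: Rational(1417055, 96) ≈ 14761.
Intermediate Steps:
Function('d')(v, a) = Add(a, Mul(a, v, Add(-5, v))) (Function('d')(v, a) = Add(Mul(Mul(v, Add(-5, v)), a), a) = Add(Mul(a, v, Add(-5, v)), a) = Add(a, Mul(a, v, Add(-5, v))))
Function('q')(f) = Add(-88, Mul(67, f)) (Function('q')(f) = Add(-88, Mul(f, Add(1, Pow(11, 2), Mul(-5, 11)))) = Add(-88, Mul(f, Add(1, 121, -55))) = Add(-88, Mul(f, 67)) = Add(-88, Mul(67, f)))
Function('l')(p, S) = Pow(p, -1) (Function('l')(p, S) = Pow(Add(0, p), -1) = Pow(p, -1))
Add(Function('l')(-96, -139), Mul(-1, Function('q')(-219))) = Add(Pow(-96, -1), Mul(-1, Add(-88, Mul(67, -219)))) = Add(Rational(-1, 96), Mul(-1, Add(-88, -14673))) = Add(Rational(-1, 96), Mul(-1, -14761)) = Add(Rational(-1, 96), 14761) = Rational(1417055, 96)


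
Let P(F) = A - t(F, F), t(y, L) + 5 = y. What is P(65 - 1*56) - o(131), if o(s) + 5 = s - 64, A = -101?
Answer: -167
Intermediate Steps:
t(y, L) = -5 + y
o(s) = -69 + s (o(s) = -5 + (s - 64) = -5 + (-64 + s) = -69 + s)
P(F) = -96 - F (P(F) = -101 - (-5 + F) = -101 + (5 - F) = -96 - F)
P(65 - 1*56) - o(131) = (-96 - (65 - 1*56)) - (-69 + 131) = (-96 - (65 - 56)) - 1*62 = (-96 - 1*9) - 62 = (-96 - 9) - 62 = -105 - 62 = -167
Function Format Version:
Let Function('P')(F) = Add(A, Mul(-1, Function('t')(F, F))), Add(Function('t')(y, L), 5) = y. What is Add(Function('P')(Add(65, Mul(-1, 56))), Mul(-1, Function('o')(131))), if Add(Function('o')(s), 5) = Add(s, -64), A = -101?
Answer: -167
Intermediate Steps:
Function('t')(y, L) = Add(-5, y)
Function('o')(s) = Add(-69, s) (Function('o')(s) = Add(-5, Add(s, -64)) = Add(-5, Add(-64, s)) = Add(-69, s))
Function('P')(F) = Add(-96, Mul(-1, F)) (Function('P')(F) = Add(-101, Mul(-1, Add(-5, F))) = Add(-101, Add(5, Mul(-1, F))) = Add(-96, Mul(-1, F)))
Add(Function('P')(Add(65, Mul(-1, 56))), Mul(-1, Function('o')(131))) = Add(Add(-96, Mul(-1, Add(65, Mul(-1, 56)))), Mul(-1, Add(-69, 131))) = Add(Add(-96, Mul(-1, Add(65, -56))), Mul(-1, 62)) = Add(Add(-96, Mul(-1, 9)), -62) = Add(Add(-96, -9), -62) = Add(-105, -62) = -167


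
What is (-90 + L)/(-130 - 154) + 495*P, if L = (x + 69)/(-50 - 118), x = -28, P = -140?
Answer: -3306426439/47712 ≈ -69300.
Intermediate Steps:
L = -41/168 (L = (-28 + 69)/(-50 - 118) = 41/(-168) = 41*(-1/168) = -41/168 ≈ -0.24405)
(-90 + L)/(-130 - 154) + 495*P = (-90 - 41/168)/(-130 - 154) + 495*(-140) = -15161/168/(-284) - 69300 = -15161/168*(-1/284) - 69300 = 15161/47712 - 69300 = -3306426439/47712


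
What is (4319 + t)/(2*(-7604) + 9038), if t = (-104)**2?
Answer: -3027/1234 ≈ -2.4530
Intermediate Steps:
t = 10816
(4319 + t)/(2*(-7604) + 9038) = (4319 + 10816)/(2*(-7604) + 9038) = 15135/(-15208 + 9038) = 15135/(-6170) = 15135*(-1/6170) = -3027/1234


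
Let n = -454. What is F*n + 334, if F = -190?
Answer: 86594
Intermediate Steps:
F*n + 334 = -190*(-454) + 334 = 86260 + 334 = 86594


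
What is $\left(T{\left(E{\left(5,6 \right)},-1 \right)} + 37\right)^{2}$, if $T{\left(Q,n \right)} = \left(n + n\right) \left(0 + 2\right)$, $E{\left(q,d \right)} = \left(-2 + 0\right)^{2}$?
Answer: $1089$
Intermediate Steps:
$E{\left(q,d \right)} = 4$ ($E{\left(q,d \right)} = \left(-2\right)^{2} = 4$)
$T{\left(Q,n \right)} = 4 n$ ($T{\left(Q,n \right)} = 2 n 2 = 4 n$)
$\left(T{\left(E{\left(5,6 \right)},-1 \right)} + 37\right)^{2} = \left(4 \left(-1\right) + 37\right)^{2} = \left(-4 + 37\right)^{2} = 33^{2} = 1089$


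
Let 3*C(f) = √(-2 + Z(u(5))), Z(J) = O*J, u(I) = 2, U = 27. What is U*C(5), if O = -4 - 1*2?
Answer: 9*I*√14 ≈ 33.675*I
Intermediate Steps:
O = -6 (O = -4 - 2 = -6)
Z(J) = -6*J
C(f) = I*√14/3 (C(f) = √(-2 - 6*2)/3 = √(-2 - 12)/3 = √(-14)/3 = (I*√14)/3 = I*√14/3)
U*C(5) = 27*(I*√14/3) = 9*I*√14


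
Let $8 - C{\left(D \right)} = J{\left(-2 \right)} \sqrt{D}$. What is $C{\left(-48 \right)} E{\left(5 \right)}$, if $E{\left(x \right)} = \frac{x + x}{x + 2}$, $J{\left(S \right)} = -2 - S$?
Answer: $\frac{80}{7} \approx 11.429$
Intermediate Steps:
$E{\left(x \right)} = \frac{2 x}{2 + x}$
$C{\left(D \right)} = 8$ ($C{\left(D \right)} = 8 - \left(-2 - -2\right) \sqrt{D} = 8 - \left(-2 + 2\right) \sqrt{D} = 8 - 0 \sqrt{D} = 8 - 0 = 8 + 0 = 8$)
$C{\left(-48 \right)} E{\left(5 \right)} = 8 \cdot 2 \cdot 5 \frac{1}{2 + 5} = 8 \cdot 2 \cdot 5 \cdot \frac{1}{7} = 8 \cdot \frac{10}{7} = \frac{80}{7}$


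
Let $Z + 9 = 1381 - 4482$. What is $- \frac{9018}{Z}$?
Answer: $\frac{4509}{1555} \approx 2.8997$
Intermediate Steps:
$Z = -3110$ ($Z = -9 + \left(1381 - 4482\right) = -9 - 3101 = -3110$)
$- \frac{9018}{Z} = - \frac{9018}{-3110} = \left(-9018\right) \left(- \frac{1}{3110}\right) = \frac{4509}{1555}$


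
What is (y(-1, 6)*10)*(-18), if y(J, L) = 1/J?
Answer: 180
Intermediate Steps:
(y(-1, 6)*10)*(-18) = (10/(-1))*(-18) = -1*10*(-18) = -10*(-18) = 180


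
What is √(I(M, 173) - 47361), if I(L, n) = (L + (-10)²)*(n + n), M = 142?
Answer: √36371 ≈ 190.71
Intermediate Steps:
I(L, n) = 2*n*(100 + L) (I(L, n) = (L + 100)*(2*n) = (100 + L)*(2*n) = 2*n*(100 + L))
√(I(M, 173) - 47361) = √(2*173*(100 + 142) - 47361) = √(2*173*242 - 47361) = √(83732 - 47361) = √36371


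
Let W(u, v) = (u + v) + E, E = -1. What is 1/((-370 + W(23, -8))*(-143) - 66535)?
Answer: -1/15627 ≈ -6.3992e-5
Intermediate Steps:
W(u, v) = -1 + u + v (W(u, v) = (u + v) - 1 = -1 + u + v)
1/((-370 + W(23, -8))*(-143) - 66535) = 1/((-370 + (-1 + 23 - 8))*(-143) - 66535) = 1/((-370 + 14)*(-143) - 66535) = 1/(-356*(-143) - 66535) = 1/(50908 - 66535) = 1/(-15627) = -1/15627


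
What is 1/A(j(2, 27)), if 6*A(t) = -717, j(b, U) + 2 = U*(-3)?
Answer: -2/239 ≈ -0.0083682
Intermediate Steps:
j(b, U) = -2 - 3*U (j(b, U) = -2 + U*(-3) = -2 - 3*U)
A(t) = -239/2 (A(t) = (⅙)*(-717) = -239/2)
1/A(j(2, 27)) = 1/(-239/2) = -2/239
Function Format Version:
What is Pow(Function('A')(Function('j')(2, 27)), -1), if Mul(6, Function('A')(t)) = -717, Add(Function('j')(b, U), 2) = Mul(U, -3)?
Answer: Rational(-2, 239) ≈ -0.0083682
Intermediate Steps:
Function('j')(b, U) = Add(-2, Mul(-3, U)) (Function('j')(b, U) = Add(-2, Mul(U, -3)) = Add(-2, Mul(-3, U)))
Function('A')(t) = Rational(-239, 2) (Function('A')(t) = Mul(Rational(1, 6), -717) = Rational(-239, 2))
Pow(Function('A')(Function('j')(2, 27)), -1) = Pow(Rational(-239, 2), -1) = Rational(-2, 239)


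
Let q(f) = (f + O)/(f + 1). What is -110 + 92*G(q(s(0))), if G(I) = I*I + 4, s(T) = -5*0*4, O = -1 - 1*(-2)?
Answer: 350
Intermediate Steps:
O = 1 (O = -1 + 2 = 1)
s(T) = 0 (s(T) = 0*4 = 0)
q(f) = 1 (q(f) = (f + 1)/(f + 1) = (1 + f)/(1 + f) = 1)
G(I) = 4 + I² (G(I) = I² + 4 = 4 + I²)
-110 + 92*G(q(s(0))) = -110 + 92*(4 + 1²) = -110 + 92*(4 + 1) = -110 + 92*5 = -110 + 460 = 350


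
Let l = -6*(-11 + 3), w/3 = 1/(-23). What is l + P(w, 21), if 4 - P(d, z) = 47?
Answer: 5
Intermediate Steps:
w = -3/23 (w = 3/(-23) = 3*(-1/23) = -3/23 ≈ -0.13043)
P(d, z) = -43 (P(d, z) = 4 - 1*47 = 4 - 47 = -43)
l = 48 (l = -6*(-8) = 48)
l + P(w, 21) = 48 - 43 = 5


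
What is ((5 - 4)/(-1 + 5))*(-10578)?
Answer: -5289/2 ≈ -2644.5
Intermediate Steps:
((5 - 4)/(-1 + 5))*(-10578) = (1/4)*(-10578) = (1*(¼))*(-10578) = (¼)*(-10578) = -5289/2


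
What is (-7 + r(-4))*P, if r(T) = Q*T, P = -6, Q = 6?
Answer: 186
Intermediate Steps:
r(T) = 6*T
(-7 + r(-4))*P = (-7 + 6*(-4))*(-6) = (-7 - 24)*(-6) = -31*(-6) = 186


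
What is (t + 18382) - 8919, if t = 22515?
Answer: 31978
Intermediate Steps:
(t + 18382) - 8919 = (22515 + 18382) - 8919 = 40897 - 8919 = 31978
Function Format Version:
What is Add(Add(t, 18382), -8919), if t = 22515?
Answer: 31978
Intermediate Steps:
Add(Add(t, 18382), -8919) = Add(Add(22515, 18382), -8919) = Add(40897, -8919) = 31978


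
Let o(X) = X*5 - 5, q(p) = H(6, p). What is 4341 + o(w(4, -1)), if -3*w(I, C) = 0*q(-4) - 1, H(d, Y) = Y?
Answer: 13013/3 ≈ 4337.7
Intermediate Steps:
q(p) = p
w(I, C) = 1/3 (w(I, C) = -(0*(-4) - 1)/3 = -(0 - 1)/3 = -1/3*(-1) = 1/3)
o(X) = -5 + 5*X (o(X) = 5*X - 5 = -5 + 5*X)
4341 + o(w(4, -1)) = 4341 + (-5 + 5*(1/3)) = 4341 + (-5 + 5/3) = 4341 - 10/3 = 13013/3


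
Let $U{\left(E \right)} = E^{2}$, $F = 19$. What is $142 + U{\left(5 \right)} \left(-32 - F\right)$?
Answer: $-1133$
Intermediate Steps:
$142 + U{\left(5 \right)} \left(-32 - F\right) = 142 + 5^{2} \left(-32 - 19\right) = 142 + 25 \left(-32 - 19\right) = 142 + 25 \left(-51\right) = 142 - 1275 = -1133$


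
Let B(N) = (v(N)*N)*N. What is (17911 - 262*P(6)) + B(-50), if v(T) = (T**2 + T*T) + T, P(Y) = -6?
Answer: 12394483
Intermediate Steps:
v(T) = T + 2*T**2 (v(T) = (T**2 + T**2) + T = 2*T**2 + T = T + 2*T**2)
B(N) = N**3*(1 + 2*N) (B(N) = ((N*(1 + 2*N))*N)*N = (N**2*(1 + 2*N))*N = N**3*(1 + 2*N))
(17911 - 262*P(6)) + B(-50) = (17911 - 262*(-6)) + (-50)**3*(1 + 2*(-50)) = (17911 + 1572) - 125000*(1 - 100) = 19483 - 125000*(-99) = 19483 + 12375000 = 12394483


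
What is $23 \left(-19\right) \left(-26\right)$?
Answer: $11362$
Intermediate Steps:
$23 \left(-19\right) \left(-26\right) = \left(-437\right) \left(-26\right) = 11362$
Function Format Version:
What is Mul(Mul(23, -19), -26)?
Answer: 11362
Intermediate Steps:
Mul(Mul(23, -19), -26) = Mul(-437, -26) = 11362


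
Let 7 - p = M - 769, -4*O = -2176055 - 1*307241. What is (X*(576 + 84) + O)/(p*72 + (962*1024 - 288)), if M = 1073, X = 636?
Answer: 130073/120427 ≈ 1.0801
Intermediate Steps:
O = 620824 (O = -(-2176055 - 1*307241)/4 = -(-2176055 - 307241)/4 = -1/4*(-2483296) = 620824)
p = -297 (p = 7 - (1073 - 769) = 7 - 1*304 = 7 - 304 = -297)
(X*(576 + 84) + O)/(p*72 + (962*1024 - 288)) = (636*(576 + 84) + 620824)/(-297*72 + (962*1024 - 288)) = (636*660 + 620824)/(-21384 + (985088 - 288)) = (419760 + 620824)/(-21384 + 984800) = 1040584/963416 = 1040584*(1/963416) = 130073/120427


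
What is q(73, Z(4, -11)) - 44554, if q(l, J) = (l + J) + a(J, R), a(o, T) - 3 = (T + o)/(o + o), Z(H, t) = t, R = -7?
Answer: -489370/11 ≈ -44488.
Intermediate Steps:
a(o, T) = 3 + (T + o)/(2*o) (a(o, T) = 3 + (T + o)/(o + o) = 3 + (T + o)/((2*o)) = 3 + (T + o)*(1/(2*o)) = 3 + (T + o)/(2*o))
q(l, J) = J + l + (-7 + 7*J)/(2*J) (q(l, J) = (l + J) + (-7 + 7*J)/(2*J) = (J + l) + (-7 + 7*J)/(2*J) = J + l + (-7 + 7*J)/(2*J))
q(73, Z(4, -11)) - 44554 = (7/2 - 11 + 73 - 7/2/(-11)) - 44554 = (7/2 - 11 + 73 - 7/2*(-1/11)) - 44554 = (7/2 - 11 + 73 + 7/22) - 44554 = 724/11 - 44554 = -489370/11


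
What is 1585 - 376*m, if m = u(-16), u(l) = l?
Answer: 7601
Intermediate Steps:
m = -16
1585 - 376*m = 1585 - 376*(-16) = 1585 + 6016 = 7601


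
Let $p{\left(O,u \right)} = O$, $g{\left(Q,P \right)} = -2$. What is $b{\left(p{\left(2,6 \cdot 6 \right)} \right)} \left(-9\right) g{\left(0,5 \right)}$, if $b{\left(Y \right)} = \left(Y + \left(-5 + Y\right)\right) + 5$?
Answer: $72$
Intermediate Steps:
$b{\left(Y \right)} = 2 Y$ ($b{\left(Y \right)} = \left(-5 + 2 Y\right) + 5 = 2 Y$)
$b{\left(p{\left(2,6 \cdot 6 \right)} \right)} \left(-9\right) g{\left(0,5 \right)} = 2 \cdot 2 \left(-9\right) \left(-2\right) = 4 \left(-9\right) \left(-2\right) = \left(-36\right) \left(-2\right) = 72$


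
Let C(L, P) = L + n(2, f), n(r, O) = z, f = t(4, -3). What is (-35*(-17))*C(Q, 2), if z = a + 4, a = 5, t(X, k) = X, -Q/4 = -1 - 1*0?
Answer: 7735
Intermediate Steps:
Q = 4 (Q = -4*(-1 - 1*0) = -4*(-1 + 0) = -4*(-1) = 4)
f = 4
z = 9 (z = 5 + 4 = 9)
n(r, O) = 9
C(L, P) = 9 + L (C(L, P) = L + 9 = 9 + L)
(-35*(-17))*C(Q, 2) = (-35*(-17))*(9 + 4) = 595*13 = 7735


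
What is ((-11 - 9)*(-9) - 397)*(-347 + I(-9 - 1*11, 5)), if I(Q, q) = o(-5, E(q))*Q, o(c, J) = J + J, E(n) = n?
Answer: 118699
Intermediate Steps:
o(c, J) = 2*J
I(Q, q) = 2*Q*q (I(Q, q) = (2*q)*Q = 2*Q*q)
((-11 - 9)*(-9) - 397)*(-347 + I(-9 - 1*11, 5)) = ((-11 - 9)*(-9) - 397)*(-347 + 2*(-9 - 1*11)*5) = (-20*(-9) - 397)*(-347 + 2*(-9 - 11)*5) = (180 - 397)*(-347 + 2*(-20)*5) = -217*(-347 - 200) = -217*(-547) = 118699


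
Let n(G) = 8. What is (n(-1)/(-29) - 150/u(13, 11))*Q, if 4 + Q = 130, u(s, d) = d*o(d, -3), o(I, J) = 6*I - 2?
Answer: -314433/5104 ≈ -61.605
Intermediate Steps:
o(I, J) = -2 + 6*I
u(s, d) = d*(-2 + 6*d)
Q = 126 (Q = -4 + 130 = 126)
(n(-1)/(-29) - 150/u(13, 11))*Q = (8/(-29) - 150*1/(22*(-1 + 3*11)))*126 = (8*(-1/29) - 150*1/(22*(-1 + 33)))*126 = (-8/29 - 150/(2*11*32))*126 = (-8/29 - 150/704)*126 = (-8/29 - 150*1/704)*126 = (-8/29 - 75/352)*126 = -4991/10208*126 = -314433/5104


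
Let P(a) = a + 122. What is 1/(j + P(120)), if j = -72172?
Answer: -1/71930 ≈ -1.3902e-5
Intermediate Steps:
P(a) = 122 + a
1/(j + P(120)) = 1/(-72172 + (122 + 120)) = 1/(-72172 + 242) = 1/(-71930) = -1/71930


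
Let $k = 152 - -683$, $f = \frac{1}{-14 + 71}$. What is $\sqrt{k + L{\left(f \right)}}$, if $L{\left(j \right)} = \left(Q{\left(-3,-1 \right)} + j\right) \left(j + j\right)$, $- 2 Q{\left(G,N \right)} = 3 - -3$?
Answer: $\frac{5 \sqrt{108503}}{57} \approx 28.895$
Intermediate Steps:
$Q{\left(G,N \right)} = -3$ ($Q{\left(G,N \right)} = - \frac{3 - -3}{2} = - \frac{3 + 3}{2} = \left(- \frac{1}{2}\right) 6 = -3$)
$f = \frac{1}{57} \approx 0.017544$
$L{\left(j \right)} = 2 j \left(-3 + j\right)$ ($L{\left(j \right)} = \left(-3 + j\right) \left(j + j\right) = \left(-3 + j\right) 2 j = 2 j \left(-3 + j\right)$)
$k = 835$ ($k = 152 + 683 = 835$)
$\sqrt{k + L{\left(f \right)}} = \sqrt{835 + 2 \cdot \frac{1}{57} \left(-3 + \frac{1}{57}\right)} = \sqrt{835 + 2 \cdot \frac{1}{57} \left(- \frac{170}{57}\right)} = \sqrt{835 - \frac{340}{3249}} = \sqrt{\frac{2712575}{3249}} = \frac{5 \sqrt{108503}}{57}$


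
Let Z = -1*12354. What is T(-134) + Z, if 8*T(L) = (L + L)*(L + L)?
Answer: -3376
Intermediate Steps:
Z = -12354
T(L) = L²/2 (T(L) = ((L + L)*(L + L))/8 = ((2*L)*(2*L))/8 = (4*L²)/8 = L²/2)
T(-134) + Z = (½)*(-134)² - 12354 = (½)*17956 - 12354 = 8978 - 12354 = -3376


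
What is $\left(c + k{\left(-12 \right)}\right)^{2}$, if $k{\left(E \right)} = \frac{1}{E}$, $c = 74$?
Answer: $\frac{786769}{144} \approx 5463.7$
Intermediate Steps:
$\left(c + k{\left(-12 \right)}\right)^{2} = \left(74 + \frac{1}{-12}\right)^{2} = \left(74 - \frac{1}{12}\right)^{2} = \left(\frac{887}{12}\right)^{2} = \frac{786769}{144}$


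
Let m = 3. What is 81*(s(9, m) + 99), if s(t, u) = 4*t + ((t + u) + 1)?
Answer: 11988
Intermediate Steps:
s(t, u) = 1 + u + 5*t (s(t, u) = 4*t + (1 + t + u) = 1 + u + 5*t)
81*(s(9, m) + 99) = 81*((1 + 3 + 5*9) + 99) = 81*((1 + 3 + 45) + 99) = 81*(49 + 99) = 81*148 = 11988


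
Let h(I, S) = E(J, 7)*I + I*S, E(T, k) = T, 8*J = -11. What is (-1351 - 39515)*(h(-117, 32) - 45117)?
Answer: 7960717233/4 ≈ 1.9902e+9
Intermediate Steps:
J = -11/8 (J = (⅛)*(-11) = -11/8 ≈ -1.3750)
h(I, S) = -11*I/8 + I*S
(-1351 - 39515)*(h(-117, 32) - 45117) = (-1351 - 39515)*((⅛)*(-117)*(-11 + 8*32) - 45117) = -40866*((⅛)*(-117)*(-11 + 256) - 45117) = -40866*((⅛)*(-117)*245 - 45117) = -40866*(-28665/8 - 45117) = -40866*(-389601/8) = 7960717233/4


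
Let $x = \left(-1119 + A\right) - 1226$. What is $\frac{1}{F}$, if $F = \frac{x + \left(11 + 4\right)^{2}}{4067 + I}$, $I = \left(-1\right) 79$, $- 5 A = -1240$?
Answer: $- \frac{997}{468} \approx -2.1303$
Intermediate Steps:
$A = 248$ ($A = \left(- \frac{1}{5}\right) \left(-1240\right) = 248$)
$x = -2097$ ($x = \left(-1119 + 248\right) - 1226 = -871 - 1226 = -2097$)
$I = -79$
$F = - \frac{468}{997}$ ($F = \frac{-2097 + \left(11 + 4\right)^{2}}{4067 - 79} = \frac{-2097 + 15^{2}}{3988} = \left(-2097 + 225\right) \frac{1}{3988} = \left(-1872\right) \frac{1}{3988} = - \frac{468}{997} \approx -0.46941$)
$\frac{1}{F} = \frac{1}{- \frac{468}{997}} = - \frac{997}{468}$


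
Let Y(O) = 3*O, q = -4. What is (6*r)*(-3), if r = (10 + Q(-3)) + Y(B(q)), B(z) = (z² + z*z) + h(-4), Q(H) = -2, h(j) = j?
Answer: -1656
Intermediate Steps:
B(z) = -4 + 2*z² (B(z) = (z² + z*z) - 4 = (z² + z²) - 4 = 2*z² - 4 = -4 + 2*z²)
r = 92 (r = (10 - 2) + 3*(-4 + 2*(-4)²) = 8 + 3*(-4 + 2*16) = 8 + 3*(-4 + 32) = 8 + 3*28 = 8 + 84 = 92)
(6*r)*(-3) = (6*92)*(-3) = 552*(-3) = -1656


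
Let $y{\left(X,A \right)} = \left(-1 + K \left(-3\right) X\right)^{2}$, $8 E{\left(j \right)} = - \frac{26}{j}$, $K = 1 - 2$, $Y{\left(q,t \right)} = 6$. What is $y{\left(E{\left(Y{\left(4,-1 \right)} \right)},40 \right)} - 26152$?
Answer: $- \frac{1673287}{64} \approx -26145.0$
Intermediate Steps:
$K = -1$
$E{\left(j \right)} = - \frac{13}{4 j}$ ($E{\left(j \right)} = \frac{\left(-26\right) \frac{1}{j}}{8} = - \frac{13}{4 j}$)
$y{\left(X,A \right)} = \left(-1 + 3 X\right)^{2}$ ($y{\left(X,A \right)} = \left(-1 + \left(-1\right) \left(-3\right) X\right)^{2} = \left(-1 + 3 X\right)^{2}$)
$y{\left(E{\left(Y{\left(4,-1 \right)} \right)},40 \right)} - 26152 = \left(-1 + 3 \left(- \frac{13}{4 \cdot 6}\right)\right)^{2} - 26152 = \left(-1 + 3 \left(\left(- \frac{13}{4}\right) \frac{1}{6}\right)\right)^{2} - 26152 = \left(-1 + 3 \left(- \frac{13}{24}\right)\right)^{2} - 26152 = \left(-1 - \frac{13}{8}\right)^{2} - 26152 = \left(- \frac{21}{8}\right)^{2} - 26152 = \frac{441}{64} - 26152 = - \frac{1673287}{64}$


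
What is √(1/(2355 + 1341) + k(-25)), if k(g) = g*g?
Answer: √533610231/924 ≈ 25.000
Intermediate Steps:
k(g) = g²
√(1/(2355 + 1341) + k(-25)) = √(1/(2355 + 1341) + (-25)²) = √(1/3696 + 625) = √(2310001/3696) = √533610231/924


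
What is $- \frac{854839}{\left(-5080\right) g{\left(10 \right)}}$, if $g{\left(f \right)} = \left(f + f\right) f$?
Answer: $\frac{854839}{1016000} \approx 0.84138$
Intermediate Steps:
$g{\left(f \right)} = 2 f^{2}$ ($g{\left(f \right)} = 2 f f = 2 f^{2}$)
$- \frac{854839}{\left(-5080\right) g{\left(10 \right)}} = - \frac{854839}{\left(-5080\right) 2 \cdot 10^{2}} = - \frac{854839}{\left(-5080\right) 2 \cdot 100} = - \frac{854839}{\left(-5080\right) 200} = - \frac{854839}{-1016000} = \left(-854839\right) \left(- \frac{1}{1016000}\right) = \frac{854839}{1016000}$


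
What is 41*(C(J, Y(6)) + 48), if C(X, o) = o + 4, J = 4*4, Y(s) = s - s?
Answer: 2132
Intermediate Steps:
Y(s) = 0
J = 16
C(X, o) = 4 + o
41*(C(J, Y(6)) + 48) = 41*((4 + 0) + 48) = 41*(4 + 48) = 41*52 = 2132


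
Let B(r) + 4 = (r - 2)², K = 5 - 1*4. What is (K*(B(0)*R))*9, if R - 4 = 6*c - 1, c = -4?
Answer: 0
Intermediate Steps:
K = 1 (K = 5 - 4 = 1)
B(r) = -4 + (-2 + r)² (B(r) = -4 + (r - 2)² = -4 + (-2 + r)²)
R = -21 (R = 4 + (6*(-4) - 1) = 4 + (-24 - 1) = 4 - 25 = -21)
(K*(B(0)*R))*9 = (1*((0*(-4 + 0))*(-21)))*9 = (1*((0*(-4))*(-21)))*9 = (1*(0*(-21)))*9 = (1*0)*9 = 0*9 = 0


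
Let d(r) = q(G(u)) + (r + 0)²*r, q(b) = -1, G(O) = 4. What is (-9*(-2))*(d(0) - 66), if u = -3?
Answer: -1206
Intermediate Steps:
d(r) = -1 + r³ (d(r) = -1 + (r + 0)²*r = -1 + r²*r = -1 + r³)
(-9*(-2))*(d(0) - 66) = (-9*(-2))*((-1 + 0³) - 66) = 18*((-1 + 0) - 66) = 18*(-1 - 66) = 18*(-67) = -1206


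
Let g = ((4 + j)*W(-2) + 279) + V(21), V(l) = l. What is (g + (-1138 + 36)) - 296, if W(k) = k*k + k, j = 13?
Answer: -1064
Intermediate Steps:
W(k) = k + k² (W(k) = k² + k = k + k²)
g = 334 (g = ((4 + 13)*(-2*(1 - 2)) + 279) + 21 = (17*(-2*(-1)) + 279) + 21 = (17*2 + 279) + 21 = (34 + 279) + 21 = 313 + 21 = 334)
(g + (-1138 + 36)) - 296 = (334 + (-1138 + 36)) - 296 = (334 - 1102) - 296 = -768 - 296 = -1064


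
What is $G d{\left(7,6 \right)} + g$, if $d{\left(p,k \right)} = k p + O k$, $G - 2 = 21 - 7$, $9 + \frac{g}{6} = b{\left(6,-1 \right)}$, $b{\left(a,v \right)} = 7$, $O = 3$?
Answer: $948$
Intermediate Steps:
$g = -12$ ($g = -54 + 6 \cdot 7 = -54 + 42 = -12$)
$G = 16$ ($G = 2 + \left(21 - 7\right) = 2 + 14 = 16$)
$d{\left(p,k \right)} = 3 k + k p$ ($d{\left(p,k \right)} = k p + 3 k = 3 k + k p$)
$G d{\left(7,6 \right)} + g = 16 \cdot 6 \left(3 + 7\right) - 12 = 16 \cdot 6 \cdot 10 - 12 = 16 \cdot 60 - 12 = 960 - 12 = 948$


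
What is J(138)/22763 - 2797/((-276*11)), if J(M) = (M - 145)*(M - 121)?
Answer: 3723931/4065204 ≈ 0.91605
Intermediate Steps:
J(M) = (-145 + M)*(-121 + M)
J(138)/22763 - 2797/((-276*11)) = (17545 + 138² - 266*138)/22763 - 2797/((-276*11)) = (17545 + 19044 - 36708)*(1/22763) - 2797/((-6*506)) = -119*1/22763 - 2797/(-3036) = -7/1339 - 2797*(-1/3036) = -7/1339 + 2797/3036 = 3723931/4065204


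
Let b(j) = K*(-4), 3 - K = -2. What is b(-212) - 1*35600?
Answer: -35620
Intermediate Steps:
K = 5 (K = 3 - 1*(-2) = 3 + 2 = 5)
b(j) = -20 (b(j) = 5*(-4) = -20)
b(-212) - 1*35600 = -20 - 1*35600 = -20 - 35600 = -35620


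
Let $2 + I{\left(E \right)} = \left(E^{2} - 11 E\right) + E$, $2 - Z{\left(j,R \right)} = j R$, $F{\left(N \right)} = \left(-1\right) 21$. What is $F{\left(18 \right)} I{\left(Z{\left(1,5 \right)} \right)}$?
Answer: $-777$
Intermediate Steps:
$F{\left(N \right)} = -21$
$Z{\left(j,R \right)} = 2 - R j$ ($Z{\left(j,R \right)} = 2 - j R = 2 - R j$)
$I{\left(E \right)} = -2 + E^{2} - 10 E$ ($I{\left(E \right)} = -2 + \left(\left(E^{2} - 11 E\right) + E\right) = -2 + \left(E^{2} - 10 E\right) = -2 + E^{2} - 10 E$)
$F{\left(18 \right)} I{\left(Z{\left(1,5 \right)} \right)} = - 21 \left(-2 + \left(2 - 5 \cdot 1\right)^{2} - 10 \left(2 - 5 \cdot 1\right)\right) = - 21 \left(-2 + \left(2 - 5\right)^{2} - 10 \left(2 - 5\right)\right) = - 21 \left(-2 + \left(-3\right)^{2} - -30\right) = - 21 \left(-2 + 9 + 30\right) = \left(-21\right) 37 = -777$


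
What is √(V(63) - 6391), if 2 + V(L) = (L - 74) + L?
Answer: I*√6341 ≈ 79.63*I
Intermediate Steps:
V(L) = -76 + 2*L (V(L) = -2 + ((L - 74) + L) = -2 + ((-74 + L) + L) = -2 + (-74 + 2*L) = -76 + 2*L)
√(V(63) - 6391) = √((-76 + 2*63) - 6391) = √((-76 + 126) - 6391) = √(50 - 6391) = √(-6341) = I*√6341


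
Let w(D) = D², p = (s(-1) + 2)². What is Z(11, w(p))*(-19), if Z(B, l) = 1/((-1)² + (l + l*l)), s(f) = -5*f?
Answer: -1/303537 ≈ -3.2945e-6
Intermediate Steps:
p = 49 (p = (-5*(-1) + 2)² = (5 + 2)² = 7² = 49)
Z(B, l) = 1/(1 + l + l²) (Z(B, l) = 1/(1 + (l + l²)) = 1/(1 + l + l²))
Z(11, w(p))*(-19) = -19/(1 + 49² + (49²)²) = -19/(1 + 2401 + 2401²) = -19/(1 + 2401 + 5764801) = -19/5767203 = (1/5767203)*(-19) = -1/303537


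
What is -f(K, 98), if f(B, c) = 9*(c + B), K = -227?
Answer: 1161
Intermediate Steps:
f(B, c) = 9*B + 9*c (f(B, c) = 9*(B + c) = 9*B + 9*c)
-f(K, 98) = -(9*(-227) + 9*98) = -(-2043 + 882) = -1*(-1161) = 1161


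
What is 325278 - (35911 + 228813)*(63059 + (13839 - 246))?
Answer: -20291298770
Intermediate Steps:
325278 - (35911 + 228813)*(63059 + (13839 - 246)) = 325278 - 264724*(63059 + 13593) = 325278 - 264724*76652 = 325278 - 1*20291624048 = 325278 - 20291624048 = -20291298770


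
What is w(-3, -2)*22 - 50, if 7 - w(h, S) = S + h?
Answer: 214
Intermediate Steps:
w(h, S) = 7 - S - h (w(h, S) = 7 - (S + h) = 7 + (-S - h) = 7 - S - h)
w(-3, -2)*22 - 50 = (7 - 1*(-2) - 1*(-3))*22 - 50 = (7 + 2 + 3)*22 - 50 = 12*22 - 50 = 264 - 50 = 214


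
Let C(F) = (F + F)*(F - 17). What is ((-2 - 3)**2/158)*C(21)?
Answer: 2100/79 ≈ 26.582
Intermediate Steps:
C(F) = 2*F*(-17 + F) (C(F) = (2*F)*(-17 + F) = 2*F*(-17 + F))
((-2 - 3)**2/158)*C(21) = ((-2 - 3)**2/158)*(2*21*(-17 + 21)) = ((-5)**2*(1/158))*(2*21*4) = (25*(1/158))*168 = (25/158)*168 = 2100/79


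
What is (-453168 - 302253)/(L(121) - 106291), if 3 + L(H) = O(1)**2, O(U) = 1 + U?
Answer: 251807/35430 ≈ 7.1072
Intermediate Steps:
L(H) = 1 (L(H) = -3 + (1 + 1)**2 = -3 + 2**2 = -3 + 4 = 1)
(-453168 - 302253)/(L(121) - 106291) = (-453168 - 302253)/(1 - 106291) = -755421/(-106290) = -755421*(-1/106290) = 251807/35430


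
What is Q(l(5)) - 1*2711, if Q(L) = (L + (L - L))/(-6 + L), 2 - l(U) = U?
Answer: -8132/3 ≈ -2710.7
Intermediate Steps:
l(U) = 2 - U
Q(L) = L/(-6 + L) (Q(L) = (L + 0)/(-6 + L) = L/(-6 + L))
Q(l(5)) - 1*2711 = (2 - 1*5)/(-6 + (2 - 1*5)) - 1*2711 = (2 - 5)/(-6 + (2 - 5)) - 2711 = -3/(-6 - 3) - 2711 = -3/(-9) - 2711 = -3*(-1/9) - 2711 = 1/3 - 2711 = -8132/3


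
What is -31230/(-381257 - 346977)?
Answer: 15615/364117 ≈ 0.042885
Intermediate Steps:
-31230/(-381257 - 346977) = -31230/(-728234) = -31230*(-1/728234) = 15615/364117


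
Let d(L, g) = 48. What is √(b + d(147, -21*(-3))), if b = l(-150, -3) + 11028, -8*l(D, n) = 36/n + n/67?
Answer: 9*√9822602/268 ≈ 105.25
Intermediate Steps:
l(D, n) = -9/(2*n) - n/536 (l(D, n) = -(36/n + n/67)/8 = -9/(2*n) - n/536)
b = 5911815/536 (b = (1/536)*(-2412 - 1*(-3)²)/(-3) + 11028 = (1/536)*(-⅓)*(-2412 - 1*9) + 11028 = (1/536)*(-⅓)*(-2412 - 9) + 11028 = (1/536)*(-⅓)*(-2421) + 11028 = 807/536 + 11028 = 5911815/536 ≈ 11030.)
√(b + d(147, -21*(-3))) = √(5911815/536 + 48) = √(5937543/536) = 9*√9822602/268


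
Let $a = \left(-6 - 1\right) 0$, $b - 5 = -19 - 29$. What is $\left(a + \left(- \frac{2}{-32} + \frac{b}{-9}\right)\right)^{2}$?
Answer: $\frac{485809}{20736} \approx 23.428$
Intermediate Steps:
$b = -43$ ($b = 5 - 48 = -43$)
$a = 0$ ($a = \left(-7\right) 0 = 0$)
$\left(a + \left(- \frac{2}{-32} + \frac{b}{-9}\right)\right)^{2} = \left(0 - \left(- \frac{43}{9} - \frac{1}{16}\right)\right)^{2} = \left(0 - - \frac{697}{144}\right)^{2} = \left(0 + \left(\frac{1}{16} + \frac{43}{9}\right)\right)^{2} = \left(0 + \frac{697}{144}\right)^{2} = \left(\frac{697}{144}\right)^{2} = \frac{485809}{20736}$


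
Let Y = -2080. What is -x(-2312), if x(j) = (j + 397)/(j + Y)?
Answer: -1915/4392 ≈ -0.43602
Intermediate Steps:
x(j) = (397 + j)/(-2080 + j) (x(j) = (j + 397)/(j - 2080) = (397 + j)/(-2080 + j))
-x(-2312) = -(397 - 2312)/(-2080 - 2312) = -(-1915)/(-4392) = -(-1)*(-1915)/4392 = -1*1915/4392 = -1915/4392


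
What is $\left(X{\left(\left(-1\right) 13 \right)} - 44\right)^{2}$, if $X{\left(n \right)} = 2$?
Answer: $1764$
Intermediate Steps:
$\left(X{\left(\left(-1\right) 13 \right)} - 44\right)^{2} = \left(2 - 44\right)^{2} = \left(-42\right)^{2} = 1764$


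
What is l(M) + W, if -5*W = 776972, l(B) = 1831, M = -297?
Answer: -767817/5 ≈ -1.5356e+5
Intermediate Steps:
W = -776972/5 (W = -⅕*776972 = -776972/5 ≈ -1.5539e+5)
l(M) + W = 1831 - 776972/5 = -767817/5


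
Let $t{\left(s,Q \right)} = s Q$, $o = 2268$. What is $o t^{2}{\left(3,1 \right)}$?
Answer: $20412$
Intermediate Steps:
$t{\left(s,Q \right)} = Q s$
$o t^{2}{\left(3,1 \right)} = 2268 \left(1 \cdot 3\right)^{2} = 2268 \cdot 3^{2} = 2268 \cdot 9 = 20412$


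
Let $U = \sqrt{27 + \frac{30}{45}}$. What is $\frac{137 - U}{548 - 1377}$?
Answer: $- \frac{137}{829} + \frac{\sqrt{249}}{2487} \approx -0.15891$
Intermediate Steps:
$U = \frac{\sqrt{249}}{3}$ ($U = \sqrt{27 + 30 \cdot \frac{1}{45}} = \sqrt{27 + \frac{2}{3}} = \sqrt{\frac{83}{3}} = \frac{\sqrt{249}}{3} \approx 5.2599$)
$\frac{137 - U}{548 - 1377} = \frac{137 - \frac{\sqrt{249}}{3}}{548 - 1377} = \frac{137 - \frac{\sqrt{249}}{3}}{-829} = - \frac{137 - \frac{\sqrt{249}}{3}}{829} = - \frac{137}{829} + \frac{\sqrt{249}}{2487}$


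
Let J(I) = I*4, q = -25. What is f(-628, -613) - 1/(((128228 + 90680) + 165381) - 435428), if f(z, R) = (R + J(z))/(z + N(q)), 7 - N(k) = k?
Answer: 159809971/30478844 ≈ 5.2433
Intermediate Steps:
N(k) = 7 - k
J(I) = 4*I
f(z, R) = (R + 4*z)/(32 + z) (f(z, R) = (R + 4*z)/(z + (7 - 1*(-25))) = (R + 4*z)/(z + (7 + 25)) = (R + 4*z)/(z + 32) = (R + 4*z)/(32 + z))
f(-628, -613) - 1/(((128228 + 90680) + 165381) - 435428) = (-613 + 4*(-628))/(32 - 628) - 1/(((128228 + 90680) + 165381) - 435428) = (-613 - 2512)/(-596) - 1/((218908 + 165381) - 435428) = -1/596*(-3125) - 1/(384289 - 435428) = 3125/596 - 1/(-51139) = 3125/596 - 1*(-1/51139) = 3125/596 + 1/51139 = 159809971/30478844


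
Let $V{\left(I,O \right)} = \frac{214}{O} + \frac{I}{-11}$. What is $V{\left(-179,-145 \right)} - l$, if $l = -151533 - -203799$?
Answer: $- \frac{83340669}{1595} \approx -52251.0$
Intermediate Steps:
$V{\left(I,O \right)} = \frac{214}{O} - \frac{I}{11}$ ($V{\left(I,O \right)} = \frac{214}{O} + I \left(- \frac{1}{11}\right) = \frac{214}{O} - \frac{I}{11}$)
$l = 52266$ ($l = -151533 + 203799 = 52266$)
$V{\left(-179,-145 \right)} - l = \left(\frac{214}{-145} - - \frac{179}{11}\right) - 52266 = \left(214 \left(- \frac{1}{145}\right) + \frac{179}{11}\right) - 52266 = \left(- \frac{214}{145} + \frac{179}{11}\right) - 52266 = \frac{23601}{1595} - 52266 = - \frac{83340669}{1595}$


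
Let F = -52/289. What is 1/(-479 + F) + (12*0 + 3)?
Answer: 415160/138483 ≈ 2.9979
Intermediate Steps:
F = -52/289 (F = -52*1/289 = -52/289 ≈ -0.17993)
1/(-479 + F) + (12*0 + 3) = 1/(-479 - 52/289) + (12*0 + 3) = 1/(-138483/289) + (0 + 3) = -289/138483 + 3 = 415160/138483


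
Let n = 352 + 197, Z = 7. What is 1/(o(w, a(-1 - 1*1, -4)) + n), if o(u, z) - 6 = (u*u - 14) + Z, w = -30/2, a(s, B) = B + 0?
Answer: 1/773 ≈ 0.0012937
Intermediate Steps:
a(s, B) = B
w = -15 (w = -30*½ = -15)
o(u, z) = -1 + u² (o(u, z) = 6 + ((u*u - 14) + 7) = 6 + ((u² - 14) + 7) = 6 + ((-14 + u²) + 7) = 6 + (-7 + u²) = -1 + u²)
n = 549
1/(o(w, a(-1 - 1*1, -4)) + n) = 1/((-1 + (-15)²) + 549) = 1/((-1 + 225) + 549) = 1/(224 + 549) = 1/773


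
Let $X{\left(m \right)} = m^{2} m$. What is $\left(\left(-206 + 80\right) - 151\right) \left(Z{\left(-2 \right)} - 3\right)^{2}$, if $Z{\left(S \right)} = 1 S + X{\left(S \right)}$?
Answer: $-46813$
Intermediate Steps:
$X{\left(m \right)} = m^{3}$
$Z{\left(S \right)} = S + S^{3}$ ($Z{\left(S \right)} = 1 S + S^{3} = S + S^{3}$)
$\left(\left(-206 + 80\right) - 151\right) \left(Z{\left(-2 \right)} - 3\right)^{2} = \left(\left(-206 + 80\right) - 151\right) \left(\left(-2 + \left(-2\right)^{3}\right) - 3\right)^{2} = \left(-126 - 151\right) \left(\left(-2 - 8\right) - 3\right)^{2} = - 277 \left(-10 - 3\right)^{2} = - 277 \left(-13\right)^{2} = \left(-277\right) 169 = -46813$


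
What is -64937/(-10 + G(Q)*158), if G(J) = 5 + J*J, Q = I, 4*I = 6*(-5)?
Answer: -129874/19335 ≈ -6.7170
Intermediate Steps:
I = -15/2 (I = (6*(-5))/4 = (¼)*(-30) = -15/2 ≈ -7.5000)
Q = -15/2 ≈ -7.5000
G(J) = 5 + J²
-64937/(-10 + G(Q)*158) = -64937/(-10 + (5 + (-15/2)²)*158) = -64937/(-10 + (5 + 225/4)*158) = -64937/(-10 + (245/4)*158) = -64937/(-10 + 19355/2) = -64937/19335/2 = -64937*2/19335 = -129874/19335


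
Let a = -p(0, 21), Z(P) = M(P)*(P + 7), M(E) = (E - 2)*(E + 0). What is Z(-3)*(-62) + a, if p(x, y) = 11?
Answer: -3731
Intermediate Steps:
M(E) = E*(-2 + E) (M(E) = (-2 + E)*E = E*(-2 + E))
Z(P) = P*(-2 + P)*(7 + P) (Z(P) = (P*(-2 + P))*(P + 7) = (P*(-2 + P))*(7 + P) = P*(-2 + P)*(7 + P))
a = -11 (a = -1*11 = -11)
Z(-3)*(-62) + a = -3*(-2 - 3)*(7 - 3)*(-62) - 11 = -3*(-5)*4*(-62) - 11 = 60*(-62) - 11 = -3720 - 11 = -3731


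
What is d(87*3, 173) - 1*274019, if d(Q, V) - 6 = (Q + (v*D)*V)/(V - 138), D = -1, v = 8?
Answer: -9591578/35 ≈ -2.7405e+5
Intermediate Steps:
d(Q, V) = 6 + (Q - 8*V)/(-138 + V) (d(Q, V) = 6 + (Q + (8*(-1))*V)/(V - 138) = 6 + (Q - 8*V)/(-138 + V))
d(87*3, 173) - 1*274019 = (-828 + 87*3 - 2*173)/(-138 + 173) - 1*274019 = (-828 + 261 - 346)/35 - 274019 = (1/35)*(-913) - 274019 = -913/35 - 274019 = -9591578/35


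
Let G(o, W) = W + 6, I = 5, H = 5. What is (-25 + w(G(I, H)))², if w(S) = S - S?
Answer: 625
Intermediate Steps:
G(o, W) = 6 + W
w(S) = 0
(-25 + w(G(I, H)))² = (-25 + 0)² = (-25)² = 625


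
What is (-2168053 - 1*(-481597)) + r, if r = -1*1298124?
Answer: -2984580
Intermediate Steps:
r = -1298124
(-2168053 - 1*(-481597)) + r = (-2168053 - 1*(-481597)) - 1298124 = (-2168053 + 481597) - 1298124 = -1686456 - 1298124 = -2984580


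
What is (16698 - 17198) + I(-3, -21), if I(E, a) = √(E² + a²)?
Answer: -500 + 15*√2 ≈ -478.79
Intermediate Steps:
(16698 - 17198) + I(-3, -21) = (16698 - 17198) + √((-3)² + (-21)²) = -500 + √(9 + 441) = -500 + √450 = -500 + 15*√2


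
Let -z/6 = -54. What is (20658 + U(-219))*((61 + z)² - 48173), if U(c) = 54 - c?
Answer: 2094188412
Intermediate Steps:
z = 324 (z = -6*(-54) = 324)
(20658 + U(-219))*((61 + z)² - 48173) = (20658 + (54 - 1*(-219)))*((61 + 324)² - 48173) = (20658 + (54 + 219))*(385² - 48173) = (20658 + 273)*(148225 - 48173) = 20931*100052 = 2094188412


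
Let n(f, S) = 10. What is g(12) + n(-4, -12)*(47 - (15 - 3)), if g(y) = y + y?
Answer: 374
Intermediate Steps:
g(y) = 2*y
g(12) + n(-4, -12)*(47 - (15 - 3)) = 2*12 + 10*(47 - (15 - 3)) = 24 + 10*(47 - 1*12) = 24 + 10*(47 - 12) = 24 + 10*35 = 24 + 350 = 374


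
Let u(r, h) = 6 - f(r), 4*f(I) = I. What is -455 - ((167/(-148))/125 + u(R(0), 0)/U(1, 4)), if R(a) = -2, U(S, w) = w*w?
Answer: -67398789/148000 ≈ -455.40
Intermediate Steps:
U(S, w) = w²
f(I) = I/4
u(r, h) = 6 - r/4
-455 - ((167/(-148))/125 + u(R(0), 0)/U(1, 4)) = -455 - ((167/(-148))/125 + (6 - ¼*(-2))/(4²)) = -455 - ((167*(-1/148))*(1/125) + (6 + ½)/16) = -455 - (-167/148*1/125 + (13/2)*(1/16)) = -455 - (-167/18500 + 13/32) = -455 - 1*58789/148000 = -455 - 58789/148000 = -67398789/148000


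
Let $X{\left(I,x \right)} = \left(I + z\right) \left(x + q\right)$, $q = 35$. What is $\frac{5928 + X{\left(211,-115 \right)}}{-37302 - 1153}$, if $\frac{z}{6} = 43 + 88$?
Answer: $\frac{73832}{38455} \approx 1.92$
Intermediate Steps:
$z = 786$ ($z = 6 \left(43 + 88\right) = 6 \cdot 131 = 786$)
$X{\left(I,x \right)} = \left(35 + x\right) \left(786 + I\right)$ ($X{\left(I,x \right)} = \left(I + 786\right) \left(x + 35\right) = \left(786 + I\right) \left(35 + x\right) = \left(35 + x\right) \left(786 + I\right)$)
$\frac{5928 + X{\left(211,-115 \right)}}{-37302 - 1153} = \frac{5928 + \left(27510 + 35 \cdot 211 + 786 \left(-115\right) + 211 \left(-115\right)\right)}{-37302 - 1153} = \frac{5928 + \left(27510 + 7385 - 90390 - 24265\right)}{-38455} = \left(5928 - 79760\right) \left(- \frac{1}{38455}\right) = \left(-73832\right) \left(- \frac{1}{38455}\right) = \frac{73832}{38455}$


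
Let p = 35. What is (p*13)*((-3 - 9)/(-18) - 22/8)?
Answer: -11375/12 ≈ -947.92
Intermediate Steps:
(p*13)*((-3 - 9)/(-18) - 22/8) = (35*13)*((-3 - 9)/(-18) - 22/8) = 455*(-12*(-1/18) - 22*⅛) = 455*(⅔ - 11/4) = 455*(-25/12) = -11375/12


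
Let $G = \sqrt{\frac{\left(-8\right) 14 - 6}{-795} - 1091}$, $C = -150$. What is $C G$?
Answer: $- \frac{10 i \sqrt{689445465}}{53} \approx - 4954.2 i$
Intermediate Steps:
$G = \frac{i \sqrt{689445465}}{795}$ ($G = \sqrt{\left(-112 - 6\right) \left(- \frac{1}{795}\right) - 1091} = \sqrt{\left(-118\right) \left(- \frac{1}{795}\right) - 1091} = \sqrt{\frac{118}{795} - 1091} = \sqrt{- \frac{867227}{795}} = \frac{i \sqrt{689445465}}{795} \approx 33.028 i$)
$C G = - 150 \frac{i \sqrt{689445465}}{795} = - \frac{10 i \sqrt{689445465}}{53}$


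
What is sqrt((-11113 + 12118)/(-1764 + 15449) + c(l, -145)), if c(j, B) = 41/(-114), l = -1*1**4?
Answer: I*sqrt(27864143454)/312018 ≈ 0.53499*I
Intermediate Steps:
l = -1 (l = -1*1 = -1)
c(j, B) = -41/114 (c(j, B) = 41*(-1/114) = -41/114)
sqrt((-11113 + 12118)/(-1764 + 15449) + c(l, -145)) = sqrt((-11113 + 12118)/(-1764 + 15449) - 41/114) = sqrt(1005/13685 - 41/114) = sqrt(1005*(1/13685) - 41/114) = sqrt(201/2737 - 41/114) = sqrt(-89303/312018) = I*sqrt(27864143454)/312018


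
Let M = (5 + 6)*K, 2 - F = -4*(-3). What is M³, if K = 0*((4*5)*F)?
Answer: 0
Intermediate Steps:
F = -10 (F = 2 - (-4)*(-3) = 2 - 1*12 = 2 - 12 = -10)
K = 0 (K = 0*((4*5)*(-10)) = 0*(20*(-10)) = 0*(-200) = 0)
M = 0 (M = (5 + 6)*0 = 11*0 = 0)
M³ = 0³ = 0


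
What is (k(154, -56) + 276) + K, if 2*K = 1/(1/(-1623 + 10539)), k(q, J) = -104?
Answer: 4630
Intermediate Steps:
K = 4458 (K = 1/(2*(1/(-1623 + 10539))) = 1/(2*(1/8916)) = (½)*8916 = 4458)
(k(154, -56) + 276) + K = (-104 + 276) + 4458 = 172 + 4458 = 4630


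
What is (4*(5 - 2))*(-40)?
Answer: -480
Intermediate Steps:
(4*(5 - 2))*(-40) = (4*3)*(-40) = 12*(-40) = -480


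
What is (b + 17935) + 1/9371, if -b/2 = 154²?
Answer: -276416386/9371 ≈ -29497.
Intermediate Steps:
b = -47432 (b = -2*154² = -2*23716 = -47432)
(b + 17935) + 1/9371 = (-47432 + 17935) + 1/9371 = -29497 + 1/9371 = -276416386/9371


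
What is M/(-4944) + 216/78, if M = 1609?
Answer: 157067/64272 ≈ 2.4438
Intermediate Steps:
M/(-4944) + 216/78 = 1609/(-4944) + 216/78 = 1609*(-1/4944) + 216*(1/78) = -1609/4944 + 36/13 = 157067/64272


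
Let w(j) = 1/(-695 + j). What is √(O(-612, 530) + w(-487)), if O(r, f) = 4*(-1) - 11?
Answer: I*√20958042/1182 ≈ 3.8731*I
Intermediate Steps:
O(r, f) = -15 (O(r, f) = -4 - 11 = -15)
√(O(-612, 530) + w(-487)) = √(-15 + 1/(-695 - 487)) = √(-15 + 1/(-1182)) = √(-15 - 1/1182) = √(-17731/1182) = I*√20958042/1182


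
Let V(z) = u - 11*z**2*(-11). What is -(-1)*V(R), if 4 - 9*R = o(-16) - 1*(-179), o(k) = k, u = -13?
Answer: 339772/9 ≈ 37752.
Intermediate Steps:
R = -53/3 (R = 4/9 - (-16 - 1*(-179))/9 = 4/9 - (-16 + 179)/9 = 4/9 - 1/9*163 = 4/9 - 163/9 = -53/3 ≈ -17.667)
V(z) = -13 + 121*z**2 (V(z) = -13 - 11*z**2*(-11) = -13 + 121*z**2)
-(-1)*V(R) = -(-1)*(-13 + 121*(-53/3)**2) = -(-1)*(-13 + 121*(2809/9)) = -(-1)*(-13 + 339889/9) = -(-1)*339772/9 = -1*(-339772/9) = 339772/9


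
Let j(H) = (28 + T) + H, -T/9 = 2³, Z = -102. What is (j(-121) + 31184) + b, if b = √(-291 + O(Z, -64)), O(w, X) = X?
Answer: 31019 + I*√355 ≈ 31019.0 + 18.841*I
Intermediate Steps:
T = -72 (T = -9*2³ = -9*8 = -72)
j(H) = -44 + H (j(H) = (28 - 72) + H = -44 + H)
b = I*√355 (b = √(-291 - 64) = √(-355) = I*√355 ≈ 18.841*I)
(j(-121) + 31184) + b = ((-44 - 121) + 31184) + I*√355 = (-165 + 31184) + I*√355 = 31019 + I*√355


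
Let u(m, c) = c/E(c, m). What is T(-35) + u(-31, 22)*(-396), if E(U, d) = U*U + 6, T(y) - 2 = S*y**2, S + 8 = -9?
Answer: -5105991/245 ≈ -20841.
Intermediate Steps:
S = -17 (S = -8 - 9 = -17)
T(y) = 2 - 17*y**2
E(U, d) = 6 + U**2 (E(U, d) = U**2 + 6 = 6 + U**2)
u(m, c) = c/(6 + c**2)
T(-35) + u(-31, 22)*(-396) = (2 - 17*(-35)**2) + (22/(6 + 22**2))*(-396) = (2 - 17*1225) + (22/(6 + 484))*(-396) = (2 - 20825) + (22/490)*(-396) = -20823 + (22*(1/490))*(-396) = -20823 + (11/245)*(-396) = -20823 - 4356/245 = -5105991/245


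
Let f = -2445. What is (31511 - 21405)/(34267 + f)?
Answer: 5053/15911 ≈ 0.31758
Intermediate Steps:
(31511 - 21405)/(34267 + f) = (31511 - 21405)/(34267 - 2445) = 10106/31822 = 10106*(1/31822) = 5053/15911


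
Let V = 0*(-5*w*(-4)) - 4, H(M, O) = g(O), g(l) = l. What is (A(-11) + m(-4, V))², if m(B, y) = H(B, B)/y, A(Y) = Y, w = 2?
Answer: 100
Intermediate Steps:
H(M, O) = O
V = -4 (V = 0*(-5*2*(-4)) - 4 = 0*(-10*(-4)) - 4 = 0*40 - 4 = 0 - 4 = -4)
m(B, y) = B/y
(A(-11) + m(-4, V))² = (-11 - 4/(-4))² = (-11 - 4*(-¼))² = (-11 + 1)² = (-10)² = 100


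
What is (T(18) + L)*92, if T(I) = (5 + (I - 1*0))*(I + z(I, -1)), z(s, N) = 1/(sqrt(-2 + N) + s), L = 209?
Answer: 6260140/109 - 2116*I*sqrt(3)/327 ≈ 57433.0 - 11.208*I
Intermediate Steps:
z(s, N) = 1/(s + sqrt(-2 + N))
T(I) = (5 + I)*(I + 1/(I + I*sqrt(3))) (T(I) = (5 + (I - 1*0))*(I + 1/(I + sqrt(-2 - 1))) = (5 + (I + 0))*(I + 1/(I + sqrt(-3))) = (5 + I)*(I + 1/(I + I*sqrt(3))))
(T(18) + L)*92 = ((5 + 18 + 18*(5 + 18)*(18 + I*sqrt(3)))/(18 + I*sqrt(3)) + 209)*92 = ((5 + 18 + 18*23*(18 + I*sqrt(3)))/(18 + I*sqrt(3)) + 209)*92 = ((5 + 18 + (7452 + 414*I*sqrt(3)))/(18 + I*sqrt(3)) + 209)*92 = ((7475 + 414*I*sqrt(3))/(18 + I*sqrt(3)) + 209)*92 = (209 + (7475 + 414*I*sqrt(3))/(18 + I*sqrt(3)))*92 = 19228 + 92*(7475 + 414*I*sqrt(3))/(18 + I*sqrt(3))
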